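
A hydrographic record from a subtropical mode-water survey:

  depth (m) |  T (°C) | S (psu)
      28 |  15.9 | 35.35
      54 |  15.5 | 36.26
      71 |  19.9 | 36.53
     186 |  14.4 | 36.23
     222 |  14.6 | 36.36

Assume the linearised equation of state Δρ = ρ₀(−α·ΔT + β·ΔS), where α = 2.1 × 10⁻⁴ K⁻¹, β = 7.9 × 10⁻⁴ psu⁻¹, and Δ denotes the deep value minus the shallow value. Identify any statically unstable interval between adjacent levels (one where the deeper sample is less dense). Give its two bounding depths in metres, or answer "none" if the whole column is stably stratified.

54–71 m

Evaluate Δρ/ρ₀ = −αΔT + βΔS across each adjacent pair:
  28–54 m: −αΔT+βΔS = −(2.1 × 10⁻⁴)(-0.4)+(7.9 × 10⁻⁴)(+0.91) = 8.0 × 10⁻⁴ → stable
  54–71 m: −αΔT+βΔS = −(2.1 × 10⁻⁴)(+4.4)+(7.9 × 10⁻⁴)(+0.27) = -7.1 × 10⁻⁴ → UNSTABLE
  71–186 m: −αΔT+βΔS = −(2.1 × 10⁻⁴)(-5.5)+(7.9 × 10⁻⁴)(-0.30) = 9.2 × 10⁻⁴ → stable
  186–222 m: −αΔT+βΔS = −(2.1 × 10⁻⁴)(+0.2)+(7.9 × 10⁻⁴)(+0.13) = 6.1 × 10⁻⁵ → stable
The 54–71 m interval has Δρ < 0: lighter water underlies denser water.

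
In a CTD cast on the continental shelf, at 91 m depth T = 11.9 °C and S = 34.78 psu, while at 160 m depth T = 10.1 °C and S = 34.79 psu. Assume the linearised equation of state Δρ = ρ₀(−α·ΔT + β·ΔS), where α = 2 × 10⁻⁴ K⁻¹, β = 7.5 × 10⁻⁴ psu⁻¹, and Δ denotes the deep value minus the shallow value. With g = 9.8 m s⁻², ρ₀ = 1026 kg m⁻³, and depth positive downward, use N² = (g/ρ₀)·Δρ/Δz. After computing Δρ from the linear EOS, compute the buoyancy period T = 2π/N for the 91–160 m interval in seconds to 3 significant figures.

ΔT = -1.8 K, ΔS = +0.01 psu (deep − shallow).
Δρ/ρ₀ = −αΔT + βΔS = 3.60 × 10⁻⁴ + 7.50 × 10⁻⁶ = 3.675 × 10⁻⁴, so Δρ ≈ 0.3771 kg m⁻³.
N² = (g/ρ₀)·Δρ/Δz = g·(Δρ/ρ₀)/Δz = 9.8 × 3.675 × 10⁻⁴ / 69 = 5.2196 × 10⁻⁵ s⁻².
N = √(5.2196 × 10⁻⁵) = 7.2247 × 10⁻³ rad s⁻¹ → T = 2π/N = 869.68 s ≈ 870 s.

870 s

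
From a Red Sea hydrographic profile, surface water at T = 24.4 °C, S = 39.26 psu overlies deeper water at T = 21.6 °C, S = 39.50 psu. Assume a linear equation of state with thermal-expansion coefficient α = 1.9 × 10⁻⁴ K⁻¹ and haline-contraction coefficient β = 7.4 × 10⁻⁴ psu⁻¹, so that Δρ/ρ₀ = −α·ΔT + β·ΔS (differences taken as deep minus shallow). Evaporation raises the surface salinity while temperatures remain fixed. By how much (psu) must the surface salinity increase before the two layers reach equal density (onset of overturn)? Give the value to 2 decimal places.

Neutral buoyancy requires −α(T_deep − T_surf) + β(S_deep − S_surf′) = 0.
S_surf′ = S_deep − (α/β)·ΔT = 39.50 − (1.9 × 10⁻⁴/7.4 × 10⁻⁴)·(-2.8) = 40.2189 psu.
Increase required: 40.2189 − 39.26 = 0.9589 psu.

0.96 psu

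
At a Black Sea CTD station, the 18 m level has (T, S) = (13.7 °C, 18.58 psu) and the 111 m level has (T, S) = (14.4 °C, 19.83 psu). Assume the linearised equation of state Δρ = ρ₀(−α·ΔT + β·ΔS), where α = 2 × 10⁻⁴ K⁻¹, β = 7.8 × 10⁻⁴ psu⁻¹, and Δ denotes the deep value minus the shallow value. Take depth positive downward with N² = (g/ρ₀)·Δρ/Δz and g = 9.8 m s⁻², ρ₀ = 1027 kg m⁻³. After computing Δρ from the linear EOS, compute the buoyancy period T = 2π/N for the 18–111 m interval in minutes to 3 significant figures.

ΔT = +0.7 K, ΔS = +1.25 psu (deep − shallow).
Δρ/ρ₀ = −αΔT + βΔS = -1.40 × 10⁻⁴ + 9.75 × 10⁻⁴ = 8.35 × 10⁻⁴, so Δρ ≈ 0.8575 kg m⁻³.
N² = (g/ρ₀)·Δρ/Δz = g·(Δρ/ρ₀)/Δz = 9.8 × 8.35 × 10⁻⁴ / 93 = 8.7989 × 10⁻⁵ s⁻².
N = √(8.7989 × 10⁻⁵) = 9.3802 × 10⁻³ rad s⁻¹ → T = 2π/N = 669.83 s = 11.164 min ≈ 11.2 min.

11.2 min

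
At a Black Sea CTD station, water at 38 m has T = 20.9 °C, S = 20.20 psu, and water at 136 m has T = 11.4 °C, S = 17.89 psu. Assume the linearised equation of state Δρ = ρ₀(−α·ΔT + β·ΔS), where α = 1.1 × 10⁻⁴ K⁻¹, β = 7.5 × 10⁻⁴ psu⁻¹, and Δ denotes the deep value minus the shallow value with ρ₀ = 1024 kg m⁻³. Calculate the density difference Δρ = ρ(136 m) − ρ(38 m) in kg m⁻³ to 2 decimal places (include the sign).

ΔT = -9.5 K, ΔS = -2.31 psu (deep − shallow).
Δρ/ρ₀ = −(1.1 × 10⁻⁴)(-9.5) + (7.5 × 10⁻⁴)(-2.31) = -6.875 × 10⁻⁴.
Δρ = 1024 × (-6.875 × 10⁻⁴) = -0.70 kg m⁻³.
Negative Δρ: lighter below, statically unstable.

-0.70 kg m⁻³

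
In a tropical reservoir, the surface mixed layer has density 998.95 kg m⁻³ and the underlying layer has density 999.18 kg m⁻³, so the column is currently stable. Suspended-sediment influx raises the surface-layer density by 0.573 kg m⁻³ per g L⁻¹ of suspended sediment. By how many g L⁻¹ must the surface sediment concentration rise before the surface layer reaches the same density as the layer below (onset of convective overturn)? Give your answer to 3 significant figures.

Density deficit of the surface layer: 999.18 − 998.95 = 0.23 kg m⁻³.
Required change = 0.23 / 0.573 = 0.401 g L⁻¹.

0.401 g L⁻¹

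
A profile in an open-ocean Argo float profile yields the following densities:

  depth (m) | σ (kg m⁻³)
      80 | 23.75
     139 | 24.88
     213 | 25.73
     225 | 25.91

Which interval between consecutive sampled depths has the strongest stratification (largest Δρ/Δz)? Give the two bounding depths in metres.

80–139 m

Compute the density gradient over each adjacent pair:
  80–139 m: Δρ/Δz = 1.13/59 = 0.019 kg m⁻⁴
  139–213 m: Δρ/Δz = 0.85/74 = 0.011 kg m⁻⁴
  213–225 m: Δρ/Δz = 0.18/12 = 0.015 kg m⁻⁴
The largest gradient is in the 80–139 m interval — the pycnocline.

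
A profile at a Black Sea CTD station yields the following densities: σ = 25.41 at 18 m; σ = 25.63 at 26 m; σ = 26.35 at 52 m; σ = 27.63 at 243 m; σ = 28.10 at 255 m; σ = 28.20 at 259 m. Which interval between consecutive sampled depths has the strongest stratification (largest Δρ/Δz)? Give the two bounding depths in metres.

243–255 m

Compute the density gradient over each adjacent pair:
  18–26 m: Δρ/Δz = 0.22/8 = 0.028 kg m⁻⁴
  26–52 m: Δρ/Δz = 0.72/26 = 0.028 kg m⁻⁴
  52–243 m: Δρ/Δz = 1.28/191 = 6.7 × 10⁻³ kg m⁻⁴
  243–255 m: Δρ/Δz = 0.47/12 = 0.039 kg m⁻⁴
  255–259 m: Δρ/Δz = 0.10/4 = 0.025 kg m⁻⁴
The largest gradient is in the 243–255 m interval — the pycnocline.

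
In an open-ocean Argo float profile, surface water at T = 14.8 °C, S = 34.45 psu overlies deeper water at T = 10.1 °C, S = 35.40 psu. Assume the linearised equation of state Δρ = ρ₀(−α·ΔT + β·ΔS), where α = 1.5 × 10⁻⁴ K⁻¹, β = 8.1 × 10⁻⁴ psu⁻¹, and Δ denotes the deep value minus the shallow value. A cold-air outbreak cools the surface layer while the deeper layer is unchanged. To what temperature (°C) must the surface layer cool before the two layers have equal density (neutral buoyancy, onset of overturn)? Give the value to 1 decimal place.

5.0 °C

Neutral buoyancy requires Δρ = 0, i.e. −α(T_deep − T_surf′) + β(S_deep − S_surf) = 0.
T_surf′ = T_deep − (β/α)·ΔS = 10.1 − (8.1 × 10⁻⁴/1.5 × 10⁻⁴)·(+0.95) = 4.970 °C.
Cooling required: 14.8 − (4.970) = 9.830 °C.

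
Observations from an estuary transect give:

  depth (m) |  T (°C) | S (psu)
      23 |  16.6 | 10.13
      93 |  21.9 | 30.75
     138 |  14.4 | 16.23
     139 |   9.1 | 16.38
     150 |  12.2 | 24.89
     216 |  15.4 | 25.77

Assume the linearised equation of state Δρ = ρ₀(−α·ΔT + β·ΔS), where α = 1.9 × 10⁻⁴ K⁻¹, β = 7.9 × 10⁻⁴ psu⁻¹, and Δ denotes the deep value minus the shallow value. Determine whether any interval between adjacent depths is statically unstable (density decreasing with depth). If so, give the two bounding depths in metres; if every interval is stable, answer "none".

Evaluate Δρ/ρ₀ = −αΔT + βΔS across each adjacent pair:
  23–93 m: −αΔT+βΔS = −(1.9 × 10⁻⁴)(+5.3)+(7.9 × 10⁻⁴)(+20.62) = 0.015 → stable
  93–138 m: −αΔT+βΔS = −(1.9 × 10⁻⁴)(-7.5)+(7.9 × 10⁻⁴)(-14.52) = -0.010 → UNSTABLE
  138–139 m: −αΔT+βΔS = −(1.9 × 10⁻⁴)(-5.3)+(7.9 × 10⁻⁴)(+0.15) = 1.1 × 10⁻³ → stable
  139–150 m: −αΔT+βΔS = −(1.9 × 10⁻⁴)(+3.1)+(7.9 × 10⁻⁴)(+8.51) = 6.1 × 10⁻³ → stable
  150–216 m: −αΔT+βΔS = −(1.9 × 10⁻⁴)(+3.2)+(7.9 × 10⁻⁴)(+0.88) = 8.7 × 10⁻⁵ → stable
The 93–138 m interval has Δρ < 0: lighter water underlies denser water.

93–138 m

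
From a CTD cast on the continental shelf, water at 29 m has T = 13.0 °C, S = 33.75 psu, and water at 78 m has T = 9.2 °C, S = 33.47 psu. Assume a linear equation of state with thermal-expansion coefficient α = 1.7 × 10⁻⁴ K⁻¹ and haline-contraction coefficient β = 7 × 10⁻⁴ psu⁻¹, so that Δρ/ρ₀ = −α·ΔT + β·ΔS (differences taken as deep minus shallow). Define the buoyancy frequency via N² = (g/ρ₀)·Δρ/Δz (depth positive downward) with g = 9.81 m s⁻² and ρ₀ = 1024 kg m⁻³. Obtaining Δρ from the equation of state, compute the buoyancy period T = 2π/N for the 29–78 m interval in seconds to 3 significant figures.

662 s

ΔT = -3.8 K, ΔS = -0.28 psu (deep − shallow).
Δρ/ρ₀ = −αΔT + βΔS = 6.46 × 10⁻⁴ − 1.96 × 10⁻⁴ = 4.50 × 10⁻⁴, so Δρ ≈ 0.4608 kg m⁻³.
N² = (g/ρ₀)·Δρ/Δz = g·(Δρ/ρ₀)/Δz = 9.81 × 4.50 × 10⁻⁴ / 49 = 9.0092 × 10⁻⁵ s⁻².
N = √(9.0092 × 10⁻⁵) = 9.4917 × 10⁻³ rad s⁻¹ → T = 2π/N = 661.97 s ≈ 662 s.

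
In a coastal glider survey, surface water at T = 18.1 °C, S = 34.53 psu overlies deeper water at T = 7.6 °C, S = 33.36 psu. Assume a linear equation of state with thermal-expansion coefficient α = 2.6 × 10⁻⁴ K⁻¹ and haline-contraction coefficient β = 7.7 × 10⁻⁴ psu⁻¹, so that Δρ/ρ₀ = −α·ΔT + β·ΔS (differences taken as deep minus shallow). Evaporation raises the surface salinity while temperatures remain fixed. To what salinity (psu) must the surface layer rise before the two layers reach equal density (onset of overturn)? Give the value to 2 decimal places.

Neutral buoyancy requires −α(T_deep − T_surf) + β(S_deep − S_surf′) = 0.
S_surf′ = S_deep − (α/β)·ΔT = 33.36 − (2.6 × 10⁻⁴/7.7 × 10⁻⁴)·(-10.5) = 36.9055 psu.
Increase required: 36.9055 − 34.53 = 2.3755 psu.

36.91 psu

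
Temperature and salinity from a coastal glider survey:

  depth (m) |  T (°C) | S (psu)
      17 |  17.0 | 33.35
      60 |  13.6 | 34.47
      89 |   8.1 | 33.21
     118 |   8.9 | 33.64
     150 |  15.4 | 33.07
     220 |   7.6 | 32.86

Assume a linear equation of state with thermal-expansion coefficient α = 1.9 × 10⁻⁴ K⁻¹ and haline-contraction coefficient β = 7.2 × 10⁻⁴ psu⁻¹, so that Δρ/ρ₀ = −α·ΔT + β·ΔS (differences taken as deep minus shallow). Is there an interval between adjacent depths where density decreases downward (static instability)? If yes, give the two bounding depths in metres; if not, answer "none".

118–150 m

Evaluate Δρ/ρ₀ = −αΔT + βΔS across each adjacent pair:
  17–60 m: −αΔT+βΔS = −(1.9 × 10⁻⁴)(-3.4)+(7.2 × 10⁻⁴)(+1.12) = 1.5 × 10⁻³ → stable
  60–89 m: −αΔT+βΔS = −(1.9 × 10⁻⁴)(-5.5)+(7.2 × 10⁻⁴)(-1.26) = 1.4 × 10⁻⁴ → stable
  89–118 m: −αΔT+βΔS = −(1.9 × 10⁻⁴)(+0.8)+(7.2 × 10⁻⁴)(+0.43) = 1.6 × 10⁻⁴ → stable
  118–150 m: −αΔT+βΔS = −(1.9 × 10⁻⁴)(+6.5)+(7.2 × 10⁻⁴)(-0.57) = -1.6 × 10⁻³ → UNSTABLE
  150–220 m: −αΔT+βΔS = −(1.9 × 10⁻⁴)(-7.8)+(7.2 × 10⁻⁴)(-0.21) = 1.3 × 10⁻³ → stable
The 118–150 m interval has Δρ < 0: lighter water underlies denser water.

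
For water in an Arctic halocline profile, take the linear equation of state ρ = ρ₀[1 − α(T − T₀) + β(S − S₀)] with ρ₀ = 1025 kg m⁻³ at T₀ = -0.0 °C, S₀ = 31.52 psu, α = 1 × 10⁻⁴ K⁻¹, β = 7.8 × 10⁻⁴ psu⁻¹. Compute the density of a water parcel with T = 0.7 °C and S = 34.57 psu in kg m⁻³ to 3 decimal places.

1027.367 kg m⁻³

T − T₀ = +0.7 K, S − S₀ = +3.05 psu.
Bracket = 1 − α·(+0.7) + β·(+3.05) = 1 + (2.309 × 10⁻³) = 1.0023090.
ρ = 1025 × 1.0023090 = 1027.367 kg m⁻³.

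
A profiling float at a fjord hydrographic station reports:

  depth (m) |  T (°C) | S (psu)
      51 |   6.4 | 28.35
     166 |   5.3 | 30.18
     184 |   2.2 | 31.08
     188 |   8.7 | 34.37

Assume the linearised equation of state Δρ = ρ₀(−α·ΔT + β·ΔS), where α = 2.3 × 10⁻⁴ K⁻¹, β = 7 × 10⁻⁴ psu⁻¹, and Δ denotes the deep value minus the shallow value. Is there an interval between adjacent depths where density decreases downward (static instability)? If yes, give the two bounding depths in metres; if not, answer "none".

none

Evaluate Δρ/ρ₀ = −αΔT + βΔS across each adjacent pair:
  51–166 m: −αΔT+βΔS = −(2.3 × 10⁻⁴)(-1.1)+(7 × 10⁻⁴)(+1.83) = 1.5 × 10⁻³ → stable
  166–184 m: −αΔT+βΔS = −(2.3 × 10⁻⁴)(-3.1)+(7 × 10⁻⁴)(+0.90) = 1.3 × 10⁻³ → stable
  184–188 m: −αΔT+βΔS = −(2.3 × 10⁻⁴)(+6.5)+(7 × 10⁻⁴)(+3.29) = 8.1 × 10⁻⁴ → stable
Every interval has Δρ > 0: the column is stably stratified throughout.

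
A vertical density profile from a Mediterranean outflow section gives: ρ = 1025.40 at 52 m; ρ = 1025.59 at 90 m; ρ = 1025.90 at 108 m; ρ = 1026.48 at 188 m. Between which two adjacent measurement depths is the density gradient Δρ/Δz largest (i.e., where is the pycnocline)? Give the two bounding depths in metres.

Compute the density gradient over each adjacent pair:
  52–90 m: Δρ/Δz = 0.19/38 = 5.0 × 10⁻³ kg m⁻⁴
  90–108 m: Δρ/Δz = 0.31/18 = 0.017 kg m⁻⁴
  108–188 m: Δρ/Δz = 0.58/80 = 7.2 × 10⁻³ kg m⁻⁴
The largest gradient is in the 90–108 m interval — the pycnocline.

90–108 m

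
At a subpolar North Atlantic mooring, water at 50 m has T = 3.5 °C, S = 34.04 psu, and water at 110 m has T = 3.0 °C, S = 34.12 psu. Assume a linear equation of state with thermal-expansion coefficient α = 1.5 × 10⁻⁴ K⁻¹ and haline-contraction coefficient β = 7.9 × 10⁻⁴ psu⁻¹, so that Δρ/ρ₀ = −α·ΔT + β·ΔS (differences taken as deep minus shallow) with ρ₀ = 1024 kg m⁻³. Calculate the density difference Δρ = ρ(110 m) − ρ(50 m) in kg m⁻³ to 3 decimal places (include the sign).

ΔT = -0.5 K, ΔS = +0.08 psu (deep − shallow).
Δρ/ρ₀ = −(1.5 × 10⁻⁴)(-0.5) + (7.9 × 10⁻⁴)(+0.08) = 1.382 × 10⁻⁴.
Δρ = 1024 × (1.382 × 10⁻⁴) = +0.142 kg m⁻³.
Positive Δρ: denser below, stable.

+0.142 kg m⁻³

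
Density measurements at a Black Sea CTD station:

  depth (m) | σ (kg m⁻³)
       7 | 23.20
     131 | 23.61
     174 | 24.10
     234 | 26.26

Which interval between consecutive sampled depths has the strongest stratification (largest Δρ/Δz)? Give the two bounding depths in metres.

Compute the density gradient over each adjacent pair:
  7–131 m: Δρ/Δz = 0.41/124 = 3.3 × 10⁻³ kg m⁻⁴
  131–174 m: Δρ/Δz = 0.49/43 = 0.011 kg m⁻⁴
  174–234 m: Δρ/Δz = 2.16/60 = 0.036 kg m⁻⁴
The largest gradient is in the 174–234 m interval — the pycnocline.

174–234 m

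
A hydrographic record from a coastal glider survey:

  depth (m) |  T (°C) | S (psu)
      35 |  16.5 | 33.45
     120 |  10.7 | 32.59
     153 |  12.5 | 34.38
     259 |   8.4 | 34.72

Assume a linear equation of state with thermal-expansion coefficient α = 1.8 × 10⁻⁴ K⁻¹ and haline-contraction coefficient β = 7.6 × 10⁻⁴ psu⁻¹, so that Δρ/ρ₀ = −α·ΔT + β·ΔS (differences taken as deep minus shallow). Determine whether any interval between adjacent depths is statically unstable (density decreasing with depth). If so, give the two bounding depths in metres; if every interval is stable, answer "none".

Evaluate Δρ/ρ₀ = −αΔT + βΔS across each adjacent pair:
  35–120 m: −αΔT+βΔS = −(1.8 × 10⁻⁴)(-5.8)+(7.6 × 10⁻⁴)(-0.86) = 3.9 × 10⁻⁴ → stable
  120–153 m: −αΔT+βΔS = −(1.8 × 10⁻⁴)(+1.8)+(7.6 × 10⁻⁴)(+1.79) = 1.0 × 10⁻³ → stable
  153–259 m: −αΔT+βΔS = −(1.8 × 10⁻⁴)(-4.1)+(7.6 × 10⁻⁴)(+0.34) = 1.0 × 10⁻³ → stable
Every interval has Δρ > 0: the column is stably stratified throughout.

none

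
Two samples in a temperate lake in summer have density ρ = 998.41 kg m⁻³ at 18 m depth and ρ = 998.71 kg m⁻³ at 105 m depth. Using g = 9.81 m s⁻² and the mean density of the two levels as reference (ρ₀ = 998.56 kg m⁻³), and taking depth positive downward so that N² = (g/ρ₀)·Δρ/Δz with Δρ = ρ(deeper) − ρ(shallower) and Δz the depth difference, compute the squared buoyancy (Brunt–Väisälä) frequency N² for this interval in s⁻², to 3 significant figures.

3.39 × 10⁻⁵ s⁻²

Δρ = 998.71 − 998.41 = 0.30 kg m⁻³ over Δz = 105 − 18 = 87 m.
N² = (9.81/998.56) × (0.30/87) = 3.3876 × 10⁻⁵ s⁻² ≈ 3.39 × 10⁻⁵ s⁻².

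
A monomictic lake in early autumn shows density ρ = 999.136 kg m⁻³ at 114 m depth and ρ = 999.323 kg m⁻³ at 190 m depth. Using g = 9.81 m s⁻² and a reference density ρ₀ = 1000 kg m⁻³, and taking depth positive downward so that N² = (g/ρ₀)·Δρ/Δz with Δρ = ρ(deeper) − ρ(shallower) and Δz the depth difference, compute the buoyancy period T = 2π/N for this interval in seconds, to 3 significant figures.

1.28 × 10³ s

Δρ = 999.323 − 999.136 = 0.187 kg m⁻³ over Δz = 190 − 114 = 76 m.
N² = (9.81/1000) × (0.187/76) = 2.4138 × 10⁻⁵ s⁻².
N = √(2.4138 × 10⁻⁵) = 4.9130 × 10⁻³ rad s⁻¹, so T = 2π/N = 1.2789 × 10³ s ≈ 1.28 × 10³ s.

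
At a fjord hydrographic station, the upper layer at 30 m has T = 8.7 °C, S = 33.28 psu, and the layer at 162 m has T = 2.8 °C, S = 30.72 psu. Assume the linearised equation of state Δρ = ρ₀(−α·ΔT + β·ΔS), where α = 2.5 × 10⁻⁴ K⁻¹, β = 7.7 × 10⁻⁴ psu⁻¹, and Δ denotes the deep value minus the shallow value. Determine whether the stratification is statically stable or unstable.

ΔT = 2.8 − 8.7 = -5.9 K and ΔS = 30.72 − 33.28 = -2.56 psu (deep − shallow).
−αΔT = 1.475 × 10⁻³; βΔS = -1.9712 × 10⁻³; sum Δρ/ρ₀ = -4.962 × 10⁻⁴.
Δρ/ρ₀ < 0, so Δρ < 0: deeper water is lighter → statically unstable; the column would overturn.

unstable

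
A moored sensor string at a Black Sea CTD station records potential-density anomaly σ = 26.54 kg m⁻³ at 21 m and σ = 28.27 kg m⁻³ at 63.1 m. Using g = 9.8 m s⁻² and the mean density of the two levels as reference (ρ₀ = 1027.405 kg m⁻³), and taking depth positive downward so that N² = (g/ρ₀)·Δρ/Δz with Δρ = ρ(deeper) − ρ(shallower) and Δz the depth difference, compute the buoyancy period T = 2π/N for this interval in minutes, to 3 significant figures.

5.29 min

Δρ = 1028.27 − 1026.54 = 1.73 kg m⁻³ over Δz = 63.1 − 21 = 42.1 m.
N² = (9.8/1027.405) × (1.73/42.1) = 3.9197 × 10⁻⁴ s⁻².
N = √(3.9197 × 10⁻⁴) = 0.019798 rad s⁻¹, so T = 2π/N = 317.36 s = 5.2893 min ≈ 5.29 min.
N² > 0, so the interval is statically stable.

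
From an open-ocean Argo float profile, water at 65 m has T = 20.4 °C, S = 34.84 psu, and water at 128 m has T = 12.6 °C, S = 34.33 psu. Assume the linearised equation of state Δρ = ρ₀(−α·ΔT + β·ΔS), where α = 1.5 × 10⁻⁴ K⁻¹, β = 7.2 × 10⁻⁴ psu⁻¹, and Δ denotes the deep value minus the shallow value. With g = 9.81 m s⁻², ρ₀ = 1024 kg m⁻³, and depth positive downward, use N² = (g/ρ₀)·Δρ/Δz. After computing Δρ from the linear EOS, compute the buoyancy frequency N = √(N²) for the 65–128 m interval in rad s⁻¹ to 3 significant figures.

ΔT = -7.8 K, ΔS = -0.51 psu (deep − shallow).
Δρ/ρ₀ = −αΔT + βΔS = 1.17 × 10⁻³ − 3.672 × 10⁻⁴ = 8.028 × 10⁻⁴, so Δρ ≈ 0.8221 kg m⁻³.
N² = (g/ρ₀)·Δρ/Δz = g·(Δρ/ρ₀)/Δz = 9.81 × 8.028 × 10⁻⁴ / 63 = 1.2501 × 10⁻⁴ s⁻².
N = √(1.2501 × 10⁻⁴) = 0.011181 rad s⁻¹ ≈ 0.0112 rad s⁻¹.

0.0112 rad s⁻¹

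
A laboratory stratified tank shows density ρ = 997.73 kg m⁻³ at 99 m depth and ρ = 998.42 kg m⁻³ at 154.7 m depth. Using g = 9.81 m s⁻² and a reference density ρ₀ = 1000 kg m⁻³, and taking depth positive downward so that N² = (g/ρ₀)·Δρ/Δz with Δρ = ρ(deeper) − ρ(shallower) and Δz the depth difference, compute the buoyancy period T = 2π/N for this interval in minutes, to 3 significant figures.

9.50 min

Δρ = 998.42 − 997.73 = 0.69 kg m⁻³ over Δz = 154.7 − 99 = 55.7 m.
N² = (9.81/1000) × (0.69/55.7) = 1.2152 × 10⁻⁴ s⁻².
N = √(1.2152 × 10⁻⁴) = 0.011024 rad s⁻¹, so T = 2π/N = 569.96 s = 9.4993 min ≈ 9.50 min.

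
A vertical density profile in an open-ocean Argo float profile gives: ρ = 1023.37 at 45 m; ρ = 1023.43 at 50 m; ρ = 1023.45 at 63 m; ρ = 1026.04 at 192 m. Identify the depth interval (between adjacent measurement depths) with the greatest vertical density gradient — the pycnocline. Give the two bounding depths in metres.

Compute the density gradient over each adjacent pair:
  45–50 m: Δρ/Δz = 0.06/5 = 0.012 kg m⁻⁴
  50–63 m: Δρ/Δz = 0.02/13 = 1.5 × 10⁻³ kg m⁻⁴
  63–192 m: Δρ/Δz = 2.59/129 = 0.020 kg m⁻⁴
The largest gradient is in the 63–192 m interval — the pycnocline.

63–192 m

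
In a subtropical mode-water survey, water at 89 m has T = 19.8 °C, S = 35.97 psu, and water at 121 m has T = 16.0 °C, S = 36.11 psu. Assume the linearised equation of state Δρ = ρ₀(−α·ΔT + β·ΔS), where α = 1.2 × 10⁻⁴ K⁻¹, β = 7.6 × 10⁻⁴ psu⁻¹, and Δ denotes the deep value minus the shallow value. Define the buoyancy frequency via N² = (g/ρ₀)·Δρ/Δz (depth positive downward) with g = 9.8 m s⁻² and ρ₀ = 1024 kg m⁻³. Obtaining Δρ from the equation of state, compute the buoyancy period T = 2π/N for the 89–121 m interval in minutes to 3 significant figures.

7.98 min

ΔT = -3.8 K, ΔS = +0.14 psu (deep − shallow).
Δρ/ρ₀ = −αΔT + βΔS = 4.56 × 10⁻⁴ + 1.064 × 10⁻⁴ = 5.624 × 10⁻⁴, so Δρ ≈ 0.5759 kg m⁻³.
N² = (g/ρ₀)·Δρ/Δz = g·(Δρ/ρ₀)/Δz = 9.8 × 5.624 × 10⁻⁴ / 32 = 1.7224 × 10⁻⁴ s⁻².
N = √(1.7224 × 10⁻⁴) = 0.013124 rad s⁻¹ → T = 2π/N = 478.76 s = 7.9793 min ≈ 7.98 min.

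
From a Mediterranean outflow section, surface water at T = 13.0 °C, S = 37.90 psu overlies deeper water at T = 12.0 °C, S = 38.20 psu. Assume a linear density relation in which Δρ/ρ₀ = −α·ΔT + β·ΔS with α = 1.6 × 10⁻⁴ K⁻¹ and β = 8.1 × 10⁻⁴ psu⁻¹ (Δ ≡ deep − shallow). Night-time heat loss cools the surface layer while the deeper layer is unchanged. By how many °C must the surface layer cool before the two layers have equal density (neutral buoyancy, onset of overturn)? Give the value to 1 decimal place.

Neutral buoyancy requires Δρ = 0, i.e. −α(T_deep − T_surf′) + β(S_deep − S_surf) = 0.
T_surf′ = T_deep − (β/α)·ΔS = 12.0 − (8.1 × 10⁻⁴/1.6 × 10⁻⁴)·(+0.30) = 10.481 °C.
Cooling required: 13.0 − (10.481) = 2.519 °C.

2.5 °C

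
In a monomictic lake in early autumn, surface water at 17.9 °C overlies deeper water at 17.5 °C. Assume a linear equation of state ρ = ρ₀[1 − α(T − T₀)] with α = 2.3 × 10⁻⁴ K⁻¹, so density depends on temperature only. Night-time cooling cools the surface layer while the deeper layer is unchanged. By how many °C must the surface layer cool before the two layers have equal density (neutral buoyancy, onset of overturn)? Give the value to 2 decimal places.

With temperature the only control, equal density requires T_surf′ = T_deep.
T_surf′ = 17.5 °C.
Cooling required: 17.9 − 17.5 = 0.40 °C.

0.40 °C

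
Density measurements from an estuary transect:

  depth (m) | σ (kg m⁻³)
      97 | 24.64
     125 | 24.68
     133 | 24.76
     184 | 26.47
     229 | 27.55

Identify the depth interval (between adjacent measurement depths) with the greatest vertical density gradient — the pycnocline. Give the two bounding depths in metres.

133–184 m

Compute the density gradient over each adjacent pair:
  97–125 m: Δρ/Δz = 0.04/28 = 1.4 × 10⁻³ kg m⁻⁴
  125–133 m: Δρ/Δz = 0.08/8 = 0.010 kg m⁻⁴
  133–184 m: Δρ/Δz = 1.71/51 = 0.034 kg m⁻⁴
  184–229 m: Δρ/Δz = 1.08/45 = 0.024 kg m⁻⁴
The largest gradient is in the 133–184 m interval — the pycnocline.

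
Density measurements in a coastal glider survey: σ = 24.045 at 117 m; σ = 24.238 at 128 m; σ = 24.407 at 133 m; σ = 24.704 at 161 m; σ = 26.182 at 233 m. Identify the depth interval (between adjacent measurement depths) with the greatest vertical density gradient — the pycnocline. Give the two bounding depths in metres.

Compute the density gradient over each adjacent pair:
  117–128 m: Δρ/Δz = 0.193/11 = 0.018 kg m⁻⁴
  128–133 m: Δρ/Δz = 0.169/5 = 0.034 kg m⁻⁴
  133–161 m: Δρ/Δz = 0.297/28 = 0.011 kg m⁻⁴
  161–233 m: Δρ/Δz = 1.478/72 = 0.021 kg m⁻⁴
The largest gradient is in the 128–133 m interval — the pycnocline.

128–133 m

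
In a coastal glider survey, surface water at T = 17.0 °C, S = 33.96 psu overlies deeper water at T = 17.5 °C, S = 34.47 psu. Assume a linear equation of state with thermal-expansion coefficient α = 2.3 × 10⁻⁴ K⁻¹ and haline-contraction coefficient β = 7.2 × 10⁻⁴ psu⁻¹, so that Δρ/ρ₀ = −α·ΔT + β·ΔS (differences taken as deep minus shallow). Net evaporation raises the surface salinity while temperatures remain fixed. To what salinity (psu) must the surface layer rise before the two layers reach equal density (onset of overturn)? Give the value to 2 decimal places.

34.31 psu

Neutral buoyancy requires −α(T_deep − T_surf) + β(S_deep − S_surf′) = 0.
S_surf′ = S_deep − (α/β)·ΔT = 34.47 − (2.3 × 10⁻⁴/7.2 × 10⁻⁴)·(+0.5) = 34.3103 psu.
Increase required: 34.3103 − 33.96 = 0.3503 psu.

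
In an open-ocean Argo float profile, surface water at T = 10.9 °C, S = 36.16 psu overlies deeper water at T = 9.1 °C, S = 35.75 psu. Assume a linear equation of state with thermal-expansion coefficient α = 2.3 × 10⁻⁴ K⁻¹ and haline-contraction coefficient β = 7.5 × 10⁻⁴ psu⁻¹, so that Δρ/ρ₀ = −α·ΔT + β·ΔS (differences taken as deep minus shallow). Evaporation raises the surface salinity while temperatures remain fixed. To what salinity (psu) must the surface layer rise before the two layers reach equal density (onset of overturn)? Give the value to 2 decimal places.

Neutral buoyancy requires −α(T_deep − T_surf) + β(S_deep − S_surf′) = 0.
S_surf′ = S_deep − (α/β)·ΔT = 35.75 − (2.3 × 10⁻⁴/7.5 × 10⁻⁴)·(-1.8) = 36.3020 psu.
Increase required: 36.3020 − 36.16 = 0.1420 psu.

36.30 psu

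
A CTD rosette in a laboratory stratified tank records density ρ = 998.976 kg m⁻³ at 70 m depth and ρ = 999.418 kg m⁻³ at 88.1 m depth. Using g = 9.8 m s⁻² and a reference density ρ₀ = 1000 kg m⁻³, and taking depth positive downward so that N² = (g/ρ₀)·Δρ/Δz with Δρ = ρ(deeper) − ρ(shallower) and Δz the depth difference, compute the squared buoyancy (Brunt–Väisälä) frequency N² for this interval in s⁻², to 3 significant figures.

Δρ = 999.418 − 998.976 = 0.442 kg m⁻³ over Δz = 88.1 − 70 = 18.1 m.
N² = (9.8/1000) × (0.442/18.1) = 2.3931 × 10⁻⁴ s⁻² ≈ 2.39 × 10⁻⁴ s⁻².
Since Δρ > 0 the layer is stably stratified.

2.39 × 10⁻⁴ s⁻²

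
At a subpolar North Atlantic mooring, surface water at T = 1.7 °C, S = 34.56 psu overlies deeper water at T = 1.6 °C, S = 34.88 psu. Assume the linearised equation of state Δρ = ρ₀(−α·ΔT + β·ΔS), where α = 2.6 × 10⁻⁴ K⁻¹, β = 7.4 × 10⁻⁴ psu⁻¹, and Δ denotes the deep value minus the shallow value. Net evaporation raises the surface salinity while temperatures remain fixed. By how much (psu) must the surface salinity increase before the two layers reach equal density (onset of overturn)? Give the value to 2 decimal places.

0.36 psu

Neutral buoyancy requires −α(T_deep − T_surf) + β(S_deep − S_surf′) = 0.
S_surf′ = S_deep − (α/β)·ΔT = 34.88 − (2.6 × 10⁻⁴/7.4 × 10⁻⁴)·(-0.1) = 34.9151 psu.
Increase required: 34.9151 − 34.56 = 0.3551 psu.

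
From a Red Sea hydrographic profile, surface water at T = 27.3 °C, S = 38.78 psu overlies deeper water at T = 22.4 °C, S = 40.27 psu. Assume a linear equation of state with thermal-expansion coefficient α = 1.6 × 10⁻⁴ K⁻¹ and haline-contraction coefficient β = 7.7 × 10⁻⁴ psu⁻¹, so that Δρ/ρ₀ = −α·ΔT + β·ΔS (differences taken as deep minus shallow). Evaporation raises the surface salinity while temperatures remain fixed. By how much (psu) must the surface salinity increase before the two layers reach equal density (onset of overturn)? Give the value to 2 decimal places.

2.51 psu

Neutral buoyancy requires −α(T_deep − T_surf) + β(S_deep − S_surf′) = 0.
S_surf′ = S_deep − (α/β)·ΔT = 40.27 − (1.6 × 10⁻⁴/7.7 × 10⁻⁴)·(-4.9) = 41.2882 psu.
Increase required: 41.2882 − 38.78 = 2.5082 psu.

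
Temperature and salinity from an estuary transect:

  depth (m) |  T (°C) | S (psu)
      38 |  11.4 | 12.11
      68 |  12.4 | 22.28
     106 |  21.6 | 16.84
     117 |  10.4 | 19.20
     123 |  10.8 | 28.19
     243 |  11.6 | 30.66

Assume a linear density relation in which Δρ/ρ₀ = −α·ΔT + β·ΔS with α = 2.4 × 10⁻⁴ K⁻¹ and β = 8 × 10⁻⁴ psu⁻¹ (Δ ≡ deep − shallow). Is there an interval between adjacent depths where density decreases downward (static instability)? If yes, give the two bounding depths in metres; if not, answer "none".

Evaluate Δρ/ρ₀ = −αΔT + βΔS across each adjacent pair:
  38–68 m: −αΔT+βΔS = −(2.4 × 10⁻⁴)(+1.0)+(8 × 10⁻⁴)(+10.17) = 7.9 × 10⁻³ → stable
  68–106 m: −αΔT+βΔS = −(2.4 × 10⁻⁴)(+9.2)+(8 × 10⁻⁴)(-5.44) = -6.6 × 10⁻³ → UNSTABLE
  106–117 m: −αΔT+βΔS = −(2.4 × 10⁻⁴)(-11.2)+(8 × 10⁻⁴)(+2.36) = 4.6 × 10⁻³ → stable
  117–123 m: −αΔT+βΔS = −(2.4 × 10⁻⁴)(+0.4)+(8 × 10⁻⁴)(+8.99) = 7.1 × 10⁻³ → stable
  123–243 m: −αΔT+βΔS = −(2.4 × 10⁻⁴)(+0.8)+(8 × 10⁻⁴)(+2.47) = 1.8 × 10⁻³ → stable
The 68–106 m interval has Δρ < 0: lighter water underlies denser water.

68–106 m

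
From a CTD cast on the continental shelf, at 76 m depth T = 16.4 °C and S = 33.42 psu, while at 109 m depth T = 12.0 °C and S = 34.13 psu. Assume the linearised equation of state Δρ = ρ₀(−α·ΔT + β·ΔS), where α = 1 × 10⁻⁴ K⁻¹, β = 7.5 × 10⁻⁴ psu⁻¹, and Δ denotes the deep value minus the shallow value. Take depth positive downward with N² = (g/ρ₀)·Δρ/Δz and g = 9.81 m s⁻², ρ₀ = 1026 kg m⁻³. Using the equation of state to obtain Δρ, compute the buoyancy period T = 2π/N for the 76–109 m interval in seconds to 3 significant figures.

370 s

ΔT = -4.4 K, ΔS = +0.71 psu (deep − shallow).
Δρ/ρ₀ = −αΔT + βΔS = 4.40 × 10⁻⁴ + 5.325 × 10⁻⁴ = 9.725 × 10⁻⁴, so Δρ ≈ 0.9978 kg m⁻³.
N² = (g/ρ₀)·Δρ/Δz = g·(Δρ/ρ₀)/Δz = 9.81 × 9.725 × 10⁻⁴ / 33 = 2.8910 × 10⁻⁴ s⁻².
N = √(2.8910 × 10⁻⁴) = 0.017003 rad s⁻¹ → T = 2π/N = 369.53 s ≈ 370 s.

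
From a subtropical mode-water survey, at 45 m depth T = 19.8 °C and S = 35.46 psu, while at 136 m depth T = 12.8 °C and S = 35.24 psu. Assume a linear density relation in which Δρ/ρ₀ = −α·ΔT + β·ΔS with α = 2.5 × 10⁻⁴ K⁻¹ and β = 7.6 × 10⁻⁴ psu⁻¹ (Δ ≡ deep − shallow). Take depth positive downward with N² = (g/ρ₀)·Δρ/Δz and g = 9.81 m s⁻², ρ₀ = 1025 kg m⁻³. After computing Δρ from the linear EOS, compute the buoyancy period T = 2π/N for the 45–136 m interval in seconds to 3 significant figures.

ΔT = -7.0 K, ΔS = -0.22 psu (deep − shallow).
Δρ/ρ₀ = −αΔT + βΔS = 1.75 × 10⁻³ − 1.672 × 10⁻⁴ = 1.5828 × 10⁻³, so Δρ ≈ 1.622 kg m⁻³.
N² = (g/ρ₀)·Δρ/Δz = g·(Δρ/ρ₀)/Δz = 9.81 × 1.5828 × 10⁻³ / 91 = 1.7063 × 10⁻⁴ s⁻².
N = √(1.7063 × 10⁻⁴) = 0.013063 rad s⁻¹ → T = 2π/N = 480.99 s ≈ 481 s.

481 s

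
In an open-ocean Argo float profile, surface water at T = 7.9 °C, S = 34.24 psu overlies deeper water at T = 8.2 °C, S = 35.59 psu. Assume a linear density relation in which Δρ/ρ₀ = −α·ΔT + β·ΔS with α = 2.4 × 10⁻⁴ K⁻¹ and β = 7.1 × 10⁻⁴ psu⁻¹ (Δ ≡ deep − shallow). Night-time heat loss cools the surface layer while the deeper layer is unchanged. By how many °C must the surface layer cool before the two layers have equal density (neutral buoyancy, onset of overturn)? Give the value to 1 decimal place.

3.7 °C

Neutral buoyancy requires Δρ = 0, i.e. −α(T_deep − T_surf′) + β(S_deep − S_surf) = 0.
T_surf′ = T_deep − (β/α)·ΔS = 8.2 − (7.1 × 10⁻⁴/2.4 × 10⁻⁴)·(+1.35) = 4.206 °C.
Cooling required: 7.9 − (4.206) = 3.694 °C.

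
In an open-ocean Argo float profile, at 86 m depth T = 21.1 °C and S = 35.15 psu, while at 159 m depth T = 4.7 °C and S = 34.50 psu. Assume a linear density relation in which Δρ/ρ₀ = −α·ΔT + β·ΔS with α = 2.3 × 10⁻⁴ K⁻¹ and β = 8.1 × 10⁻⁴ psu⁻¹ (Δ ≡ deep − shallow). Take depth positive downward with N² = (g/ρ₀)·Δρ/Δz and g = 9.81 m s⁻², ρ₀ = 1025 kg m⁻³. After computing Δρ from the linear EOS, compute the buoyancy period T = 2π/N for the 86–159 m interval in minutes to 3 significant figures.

ΔT = -16.4 K, ΔS = -0.65 psu (deep − shallow).
Δρ/ρ₀ = −αΔT + βΔS = 3.772 × 10⁻³ − 5.265 × 10⁻⁴ = 3.2455 × 10⁻³, so Δρ ≈ 3.327 kg m⁻³.
N² = (g/ρ₀)·Δρ/Δz = g·(Δρ/ρ₀)/Δz = 9.81 × 3.2455 × 10⁻³ / 73 = 4.3614 × 10⁻⁴ s⁻².
N = √(4.3614 × 10⁻⁴) = 0.020884 rad s⁻¹ → T = 2π/N = 300.86 s = 5.0143 min ≈ 5.01 min.

5.01 min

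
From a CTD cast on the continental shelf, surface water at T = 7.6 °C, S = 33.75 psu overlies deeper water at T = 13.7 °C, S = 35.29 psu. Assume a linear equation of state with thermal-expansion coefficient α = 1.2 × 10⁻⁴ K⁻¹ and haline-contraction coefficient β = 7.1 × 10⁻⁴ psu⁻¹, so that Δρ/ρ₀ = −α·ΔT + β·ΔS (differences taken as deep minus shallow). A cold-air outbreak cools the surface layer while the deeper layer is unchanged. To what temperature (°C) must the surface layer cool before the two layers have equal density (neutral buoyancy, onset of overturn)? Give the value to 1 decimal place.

4.6 °C

Neutral buoyancy requires Δρ = 0, i.e. −α(T_deep − T_surf′) + β(S_deep − S_surf) = 0.
T_surf′ = T_deep − (β/α)·ΔS = 13.7 − (7.1 × 10⁻⁴/1.2 × 10⁻⁴)·(+1.54) = 4.588 °C.
Cooling required: 7.6 − (4.588) = 3.012 °C.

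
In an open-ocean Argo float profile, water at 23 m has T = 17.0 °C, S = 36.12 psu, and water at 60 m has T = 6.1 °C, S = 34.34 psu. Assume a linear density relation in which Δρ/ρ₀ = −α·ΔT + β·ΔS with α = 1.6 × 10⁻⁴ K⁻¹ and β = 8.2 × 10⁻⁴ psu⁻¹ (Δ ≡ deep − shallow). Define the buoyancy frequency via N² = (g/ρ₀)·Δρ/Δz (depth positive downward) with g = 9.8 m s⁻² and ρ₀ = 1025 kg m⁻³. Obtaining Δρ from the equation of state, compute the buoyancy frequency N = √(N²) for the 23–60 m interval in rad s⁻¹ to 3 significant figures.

ΔT = -10.9 K, ΔS = -1.78 psu (deep − shallow).
Δρ/ρ₀ = −αΔT + βΔS = 1.744 × 10⁻³ − 1.4596 × 10⁻³ = 2.844 × 10⁻⁴, so Δρ ≈ 0.2915 kg m⁻³.
N² = (g/ρ₀)·Δρ/Δz = g·(Δρ/ρ₀)/Δz = 9.8 × 2.844 × 10⁻⁴ / 37 = 7.5328 × 10⁻⁵ s⁻².
N = √(7.5328 × 10⁻⁵) = 8.6792 × 10⁻³ rad s⁻¹ ≈ 8.68 × 10⁻³ rad s⁻¹.

8.68 × 10⁻³ rad s⁻¹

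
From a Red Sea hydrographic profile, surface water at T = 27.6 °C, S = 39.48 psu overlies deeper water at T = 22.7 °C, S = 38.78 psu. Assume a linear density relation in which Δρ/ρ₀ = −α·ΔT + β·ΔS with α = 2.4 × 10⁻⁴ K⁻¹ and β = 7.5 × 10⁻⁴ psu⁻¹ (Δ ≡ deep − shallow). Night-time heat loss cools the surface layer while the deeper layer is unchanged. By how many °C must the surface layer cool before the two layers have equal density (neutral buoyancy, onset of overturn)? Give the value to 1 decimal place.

2.7 °C

Neutral buoyancy requires Δρ = 0, i.e. −α(T_deep − T_surf′) + β(S_deep − S_surf) = 0.
T_surf′ = T_deep − (β/α)·ΔS = 22.7 − (7.5 × 10⁻⁴/2.4 × 10⁻⁴)·(-0.70) = 24.887 °C.
Cooling required: 27.6 − (24.887) = 2.713 °C.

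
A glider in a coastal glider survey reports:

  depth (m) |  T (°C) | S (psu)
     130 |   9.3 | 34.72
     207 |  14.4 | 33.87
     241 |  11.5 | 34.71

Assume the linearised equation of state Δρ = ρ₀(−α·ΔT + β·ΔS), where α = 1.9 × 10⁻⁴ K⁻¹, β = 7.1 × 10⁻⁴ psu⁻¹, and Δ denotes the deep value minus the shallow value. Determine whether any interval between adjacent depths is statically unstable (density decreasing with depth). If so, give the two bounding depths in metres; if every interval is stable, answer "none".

130–207 m

Evaluate Δρ/ρ₀ = −αΔT + βΔS across each adjacent pair:
  130–207 m: −αΔT+βΔS = −(1.9 × 10⁻⁴)(+5.1)+(7.1 × 10⁻⁴)(-0.85) = -1.6 × 10⁻³ → UNSTABLE
  207–241 m: −αΔT+βΔS = −(1.9 × 10⁻⁴)(-2.9)+(7.1 × 10⁻⁴)(+0.84) = 1.1 × 10⁻³ → stable
The 130–207 m interval has Δρ < 0: lighter water underlies denser water.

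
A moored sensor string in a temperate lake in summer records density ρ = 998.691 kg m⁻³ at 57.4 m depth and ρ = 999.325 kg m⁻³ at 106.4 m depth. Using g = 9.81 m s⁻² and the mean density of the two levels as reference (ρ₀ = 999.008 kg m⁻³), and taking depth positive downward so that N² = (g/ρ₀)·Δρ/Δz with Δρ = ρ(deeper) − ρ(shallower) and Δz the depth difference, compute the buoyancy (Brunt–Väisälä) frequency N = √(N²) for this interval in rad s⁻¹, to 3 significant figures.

Δρ = 999.325 − 998.691 = 0.634 kg m⁻³ over Δz = 106.4 − 57.4 = 49 m.
N² = (9.81/999.008) × (0.634/49) = 1.2706 × 10⁻⁴ s⁻².
N = √(1.2706 × 10⁻⁴) = 0.011272 rad s⁻¹ ≈ 0.0113 rad s⁻¹.
Since Δρ > 0 the layer is stably stratified.

0.0113 rad s⁻¹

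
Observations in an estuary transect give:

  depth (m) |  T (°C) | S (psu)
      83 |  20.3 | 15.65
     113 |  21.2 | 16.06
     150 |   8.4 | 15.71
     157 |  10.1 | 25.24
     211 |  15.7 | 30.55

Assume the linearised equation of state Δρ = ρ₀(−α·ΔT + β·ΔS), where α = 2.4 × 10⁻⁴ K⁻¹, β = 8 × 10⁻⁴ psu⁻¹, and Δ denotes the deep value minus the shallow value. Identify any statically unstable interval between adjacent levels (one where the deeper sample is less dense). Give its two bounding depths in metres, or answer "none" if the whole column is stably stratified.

none

Evaluate Δρ/ρ₀ = −αΔT + βΔS across each adjacent pair:
  83–113 m: −αΔT+βΔS = −(2.4 × 10⁻⁴)(+0.9)+(8 × 10⁻⁴)(+0.41) = 1.1 × 10⁻⁴ → stable
  113–150 m: −αΔT+βΔS = −(2.4 × 10⁻⁴)(-12.8)+(8 × 10⁻⁴)(-0.35) = 2.8 × 10⁻³ → stable
  150–157 m: −αΔT+βΔS = −(2.4 × 10⁻⁴)(+1.7)+(8 × 10⁻⁴)(+9.53) = 7.2 × 10⁻³ → stable
  157–211 m: −αΔT+βΔS = −(2.4 × 10⁻⁴)(+5.6)+(8 × 10⁻⁴)(+5.31) = 2.9 × 10⁻³ → stable
Every interval has Δρ > 0: the column is stably stratified throughout.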